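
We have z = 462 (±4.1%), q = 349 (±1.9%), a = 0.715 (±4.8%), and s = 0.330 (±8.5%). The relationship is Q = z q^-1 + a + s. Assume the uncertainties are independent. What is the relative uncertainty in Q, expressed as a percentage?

Let p = z·q^-1 = 1.32. δp/p = √((1·δz/z)² + (-1·δq/q)²) = √(0.00168 + 0.000361) = 0.0452, so δp = 0.0598.
Q = p + a + s: δQ = √(δp² + δa² + δs²) = √(0.00358 + 0.00118 + 0.000787) = 0.0745
Q = 2.37, so δQ/Q = 0.0745/2.37 = 0.0314.

3.14%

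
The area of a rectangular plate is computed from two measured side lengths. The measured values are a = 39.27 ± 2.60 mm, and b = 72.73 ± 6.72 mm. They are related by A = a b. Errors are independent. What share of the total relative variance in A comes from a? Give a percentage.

(δA/A)² = (1·δa/a)² + (1·δb/b)²
  a term: (1×0.0662)² = 0.00438
  b term: (1×0.0924)² = 0.00854
Total = 0.0129. Share from a = 0.00438/0.0129 = 0.339.

33.9%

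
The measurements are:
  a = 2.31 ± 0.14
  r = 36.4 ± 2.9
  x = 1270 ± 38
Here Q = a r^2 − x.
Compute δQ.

Let p = a·r^2 = 3060. δp/p = √((1·δa/a)² + (2·δr/r)²) = √(0.00367 + 0.0254) = 0.170, so δp = 522.
Q = p − x: δQ = √(δp² + δx²) = √(2.72e+05 + 1440) = 523

523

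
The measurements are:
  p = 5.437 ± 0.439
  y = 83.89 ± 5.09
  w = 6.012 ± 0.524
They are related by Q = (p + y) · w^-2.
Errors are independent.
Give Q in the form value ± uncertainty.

Let u = p + y = 89.33. δu = √(δp² + δy²) = √(0.193 + 25.9) = 5.11, so δu/u = 0.0572.
Q is then a monomial in u, w:
δQ/Q = √((δu/u)² + (-2·δw/w)²) = √(0.00327 + 0.0304) = 0.183
Q = 2.471, so δQ = 0.183 × 2.471 = 0.453.

2.471 ± 0.453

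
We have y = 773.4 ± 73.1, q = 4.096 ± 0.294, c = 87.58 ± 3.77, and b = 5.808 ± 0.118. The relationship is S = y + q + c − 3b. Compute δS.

73.2

For a sum/difference, combine absolute errors in quadrature:
  (δy)² = 5340;  (δq)² = 0.0864;  (δc)² = 14.2;  (3·δb)² = 0.125
δS = √(5360) = 73.2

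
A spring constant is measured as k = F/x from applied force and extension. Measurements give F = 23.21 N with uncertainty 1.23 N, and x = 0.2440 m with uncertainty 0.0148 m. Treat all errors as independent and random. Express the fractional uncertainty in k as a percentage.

Since k is a product/quotient, work with relative uncertainties:
  (1·δF/F)² = (1×0.0530)² = 0.00281;  (-1·δx/x)² = (-1×0.0607)² = 0.00368
δk/k = √(0.00649) = 0.0805

8.05%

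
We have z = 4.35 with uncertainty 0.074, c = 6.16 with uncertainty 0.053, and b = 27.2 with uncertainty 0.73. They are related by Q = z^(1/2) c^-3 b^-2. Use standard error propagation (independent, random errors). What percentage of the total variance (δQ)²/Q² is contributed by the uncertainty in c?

(δQ/Q)² = (½·δz/z)² + (-3·δc/c)² + (-2·δb/b)²
  z term: (0.5×0.0170)² = 7.23e-05
  c term: (-3×0.00860)² = 0.000666
  b term: (-2×0.0268)² = 0.00288
Total = 0.00362. Share from c = 0.000666/0.00362 = 0.184.

18.4%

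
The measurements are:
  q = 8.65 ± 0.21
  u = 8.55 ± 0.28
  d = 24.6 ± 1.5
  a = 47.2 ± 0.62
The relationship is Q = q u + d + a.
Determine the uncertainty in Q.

3.42

Let p = q·u = 74.0. δp/p = √((1·δq/q)² + (1·δu/u)²) = √(0.000589 + 0.00107) = 0.0408, so δp = 3.01.
Q = p + d + a: δQ = √(δp² + δd² + δa²) = √(9.09 + 2.25 + 0.384) = 3.42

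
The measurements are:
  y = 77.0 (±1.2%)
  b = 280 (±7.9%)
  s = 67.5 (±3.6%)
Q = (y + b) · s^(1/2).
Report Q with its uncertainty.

Let u = y + b = 357. δu = √(δy² + δb²) = √(0.854 + 489) = 22.1, so δu/u = 0.0620.
Q is then a monomial in u, s:
δQ/Q = √((δu/u)² + (½·δs/s)²) = √(0.00385 + 0.000324) = 0.0646
Q = 2930, so δQ = 0.0646 × 2930 = 189.

2930 ± 189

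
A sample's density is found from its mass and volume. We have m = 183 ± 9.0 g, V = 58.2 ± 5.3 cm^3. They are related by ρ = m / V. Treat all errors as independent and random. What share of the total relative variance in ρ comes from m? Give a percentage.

22.6%

(δρ/ρ)² = (1·δm/m)² + (-1·δV/V)²
  m term: (1×0.0492)² = 0.00242
  V term: (-1×0.0911)² = 0.00829
Total = 0.0107. Share from m = 0.00242/0.0107 = 0.226.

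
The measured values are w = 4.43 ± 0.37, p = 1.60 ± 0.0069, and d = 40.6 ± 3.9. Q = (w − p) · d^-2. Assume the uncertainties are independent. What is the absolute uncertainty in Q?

Let u = w − p = 2.83. δu = √(δw² + δp²) = √(0.137 + 4.76e-05) = 0.370, so δu/u = 0.131.
Q is then a monomial in u, d:
δQ/Q = √((δu/u)² + (-2·δd/d)²) = √(0.0171 + 0.0369) = 0.232
Q = 0.00172, so δQ = 0.232 × 0.00172 = 0.000399.

0.000399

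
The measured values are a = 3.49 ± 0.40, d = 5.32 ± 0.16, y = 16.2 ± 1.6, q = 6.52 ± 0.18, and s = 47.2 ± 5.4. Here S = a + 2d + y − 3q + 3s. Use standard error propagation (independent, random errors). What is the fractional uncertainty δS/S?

S is a linear combination, so absolute uncertainties add in quadrature:
  (δa)² = 0.160;  (2·δd)² = 0.102;  (δy)² = 2.56;  (3·δq)² = 0.292;  (3·δs)² = 262
δS = √(266) = 16.3
S = 152, so δS/S = 16.3/152 = 0.107.

0.107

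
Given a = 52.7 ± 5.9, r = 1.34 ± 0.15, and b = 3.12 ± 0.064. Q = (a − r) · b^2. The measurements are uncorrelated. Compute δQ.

61.0

Let u = a − r = 51.4. δu = √(δa² + δr²) = √(34.8 + 0.0225) = 5.90, so δu/u = 0.115.
Q is then a monomial in u, b:
δQ/Q = √((δu/u)² + (2·δb/b)²) = √(0.0132 + 0.00168) = 0.122
Q = 500, so δQ = 0.122 × 500 = 61.0.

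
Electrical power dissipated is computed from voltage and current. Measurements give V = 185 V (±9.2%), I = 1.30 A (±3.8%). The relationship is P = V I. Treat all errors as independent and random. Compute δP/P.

Products/powers → add relative errors in quadrature, weighted by exponent:
  (1·δV/V)² = (1×0.0920)² = 0.00846;  (1·δI/I)² = (1×0.0380)² = 0.00144
δP/P = √(0.00991) = 0.0995

0.0995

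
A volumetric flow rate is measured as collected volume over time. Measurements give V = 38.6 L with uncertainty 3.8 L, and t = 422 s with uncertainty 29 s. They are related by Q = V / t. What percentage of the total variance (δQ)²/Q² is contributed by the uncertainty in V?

(δQ/Q)² = (1·δV/V)² + (-1·δt/t)²
  V term: (1×0.0984)² = 0.00969
  t term: (-1×0.0687)² = 0.00472
Total = 0.0144. Share from V = 0.00969/0.0144 = 0.672.

67.2%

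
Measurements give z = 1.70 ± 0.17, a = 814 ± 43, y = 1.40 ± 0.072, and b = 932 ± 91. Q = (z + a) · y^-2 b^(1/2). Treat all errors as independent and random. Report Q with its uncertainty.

Let u = z + a = 816. δu = √(δz² + δa²) = √(0.0289 + 1850) = 43.0, so δu/u = 0.0527.
Q is then a monomial in u, y, b:
δQ/Q = √((δu/u)² + (-2·δy/y)² + (½·δb/b)²) = √(0.00278 + 0.0106 + 0.00238) = 0.125
Q = 12700, so δQ = 0.125 × 12700 = 1590.

12700 ± 1590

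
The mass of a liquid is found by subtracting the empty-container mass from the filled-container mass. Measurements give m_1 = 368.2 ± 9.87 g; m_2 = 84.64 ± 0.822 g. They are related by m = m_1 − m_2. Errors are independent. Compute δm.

9.90 g

Sums and differences: (δm)² = Σ (cᵢ δxᵢ)².
  (δm_1)² = 97.4;  (δm_2)² = 0.676
δm = √(98.1) = 9.90 g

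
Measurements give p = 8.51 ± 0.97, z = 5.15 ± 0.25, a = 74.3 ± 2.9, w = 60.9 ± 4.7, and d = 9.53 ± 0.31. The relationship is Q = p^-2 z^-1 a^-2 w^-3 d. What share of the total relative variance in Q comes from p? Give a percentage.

45.2%

(δQ/Q)² = (-2·δp/p)² + (-1·δz/z)² + (-2·δa/a)² + (-3·δw/w)² + (1·δd/d)²
  p term: (-2×0.114)² = 0.0520
  z term: (-1×0.0485)² = 0.00236
  a term: (-2×0.0390)² = 0.00609
  w term: (-3×0.0772)² = 0.0536
  d term: (1×0.0325)² = 0.00106
Total = 0.115. Share from p = 0.0520/0.115 = 0.452.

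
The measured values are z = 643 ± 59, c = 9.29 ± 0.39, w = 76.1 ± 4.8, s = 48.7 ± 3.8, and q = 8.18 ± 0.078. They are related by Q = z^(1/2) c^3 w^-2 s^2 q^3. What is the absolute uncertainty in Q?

1.11e+06

Relative error in a monomial: (δQ/Q)² = Σ (nᵢ · δxᵢ/xᵢ)².
  (½·δz/z)² = (0.5×0.0918)² = 0.00210;  (3·δc/c)² = (3×0.0420)² = 0.0159;  (-2·δw/w)² = (-2×0.0631)² = 0.0159;  (2·δs/s)² = (2×0.0780)² = 0.0244;  (3·δq/q)² = (3×0.00954)² = 0.000818
δQ/Q = √(0.0591) = 0.243
Q = 4.56e+06, so δQ = 0.243 × 4.56e+06 = 1.11e+06.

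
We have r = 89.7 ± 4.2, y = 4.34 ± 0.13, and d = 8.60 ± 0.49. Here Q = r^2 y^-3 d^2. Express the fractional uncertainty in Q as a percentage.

17.3%

For a monomial Q ∝ r^2, y^-3, d^2, fractional errors add in quadrature:
  (2·δr/r)² = (2×0.0468)² = 0.00877;  (-3·δy/y)² = (-3×0.0300)² = 0.00808;  (2·δd/d)² = (2×0.0570)² = 0.0130
δQ/Q = √(0.0298) = 0.173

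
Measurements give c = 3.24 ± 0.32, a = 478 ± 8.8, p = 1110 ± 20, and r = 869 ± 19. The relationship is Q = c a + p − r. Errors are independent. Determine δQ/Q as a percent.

Let w = c·a = 1550. δw/w = √((1·δc/c)² + (1·δa/a)²) = √(0.00975 + 0.000339) = 0.100, so δw = 156.
Q = w + p − r: δQ = √(δw² + δp² + δr²) = √(24200 + 400 + 361) = 158
Q = 1790, so δQ/Q = 158/1790 = 0.0883.

8.83%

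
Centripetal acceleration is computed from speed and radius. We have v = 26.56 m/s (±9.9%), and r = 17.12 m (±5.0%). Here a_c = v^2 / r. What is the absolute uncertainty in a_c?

8.41 m/s^2

Relative error in a monomial: (δa_c/a_c)² = Σ (nᵢ · δxᵢ/xᵢ)².
  (2·δv/v)² = (2×0.0990)² = 0.0392;  (-1·δr/r)² = (-1×0.0500)² = 0.00250
δa_c/a_c = √(0.0417) = 0.204
a_c = 41.21 m/s^2, so δa_c = 0.204 × 41.21 = 8.41 m/s^2.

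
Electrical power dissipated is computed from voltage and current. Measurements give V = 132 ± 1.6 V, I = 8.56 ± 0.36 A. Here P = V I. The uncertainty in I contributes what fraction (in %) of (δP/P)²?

92.3%

(δP/P)² = (1·δV/V)² + (1·δI/I)²
  V term: (1×0.0121)² = 0.000147
  I term: (1×0.0421)² = 0.00177
Total = 0.00192. Share from I = 0.00177/0.00192 = 0.923.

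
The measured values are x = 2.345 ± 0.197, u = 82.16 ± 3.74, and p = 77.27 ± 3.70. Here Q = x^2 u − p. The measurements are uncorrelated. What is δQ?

Let w = x^2·u = 451.8. δw/w = √((2·δx/x)² + (1·δu/u)²) = √(0.0282 + 0.00207) = 0.174, so δw = 78.6.
Q = w − p: δQ = √(δw² + δp²) = √(6190 + 13.7) = 78.7

78.7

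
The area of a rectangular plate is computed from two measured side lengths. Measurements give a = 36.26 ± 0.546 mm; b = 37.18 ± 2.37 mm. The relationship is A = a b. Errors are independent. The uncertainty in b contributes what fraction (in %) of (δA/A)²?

94.7%

(δA/A)² = (1·δa/a)² + (1·δb/b)²
  a term: (1×0.0151)² = 0.000227
  b term: (1×0.0637)² = 0.00406
Total = 0.00429. Share from b = 0.00406/0.00429 = 0.947.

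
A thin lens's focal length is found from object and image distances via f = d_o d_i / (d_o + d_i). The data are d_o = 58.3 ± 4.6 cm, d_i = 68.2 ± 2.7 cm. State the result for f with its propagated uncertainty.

31.4 ± 1.45 cm

∂f/∂d_o = (d_i/(d_o+d_i))² = 0.291;  ∂f/∂d_i = (d_o/(d_o+d_i))² = 0.212
δf = √((∂f/∂d_o · δd_o)² + (∂f/∂d_i · δd_i)²) = √(1.79 + 0.329) = 1.45 cm
f = 31.4 cm.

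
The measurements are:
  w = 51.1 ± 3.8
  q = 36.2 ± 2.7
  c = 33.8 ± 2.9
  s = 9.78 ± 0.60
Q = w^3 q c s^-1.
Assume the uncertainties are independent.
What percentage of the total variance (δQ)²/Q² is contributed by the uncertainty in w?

74.9%

(δQ/Q)² = (3·δw/w)² + (1·δq/q)² + (1·δc/c)² + (-1·δs/s)²
  w term: (3×0.0744)² = 0.0498
  q term: (1×0.0746)² = 0.00556
  c term: (1×0.0858)² = 0.00736
  s term: (-1×0.0613)² = 0.00376
Total = 0.0665. Share from w = 0.0498/0.0665 = 0.749.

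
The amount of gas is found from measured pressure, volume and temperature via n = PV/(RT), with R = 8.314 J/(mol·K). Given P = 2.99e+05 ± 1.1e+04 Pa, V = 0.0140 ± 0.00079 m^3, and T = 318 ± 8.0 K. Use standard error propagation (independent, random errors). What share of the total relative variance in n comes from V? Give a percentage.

(δn/n)² = (1·δP/P)² + (1·δV/V)² + (-1·δT/T)²
  P term: (1×0.0368)² = 0.00135
  V term: (1×0.0564)² = 0.00318
  T term: (-1×0.0252)² = 0.000633
Total = 0.00517. Share from V = 0.00318/0.00517 = 0.616.

61.6%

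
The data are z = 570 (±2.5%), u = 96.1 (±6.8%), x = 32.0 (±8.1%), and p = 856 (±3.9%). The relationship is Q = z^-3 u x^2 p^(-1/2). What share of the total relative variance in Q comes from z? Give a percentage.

15.3%

(δQ/Q)² = (-3·δz/z)² + (1·δu/u)² + (2·δx/x)² + (−½·δp/p)²
  z term: (-3×0.0250)² = 0.00563
  u term: (1×0.0680)² = 0.00462
  x term: (2×0.0810)² = 0.0262
  p term: (-0.5×0.0390)² = 0.000380
Total = 0.0369. Share from z = 0.00563/0.0369 = 0.153.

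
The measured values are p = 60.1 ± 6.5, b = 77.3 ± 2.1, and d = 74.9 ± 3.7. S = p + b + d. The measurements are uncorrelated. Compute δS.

7.77

Sums and differences: (δS)² = Σ (cᵢ δxᵢ)².
  (δp)² = 42.2;  (δb)² = 4.41;  (δd)² = 13.7
δS = √(60.4) = 7.77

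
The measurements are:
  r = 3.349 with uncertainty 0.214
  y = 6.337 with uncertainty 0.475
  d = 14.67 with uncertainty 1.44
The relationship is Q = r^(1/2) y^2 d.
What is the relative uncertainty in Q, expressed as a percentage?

Each factor contributes (exponent × relative error)² to (δQ/Q)²:
  (½·δr/r)² = (0.5×0.0639)² = 0.00102;  (2·δy/y)² = (2×0.0750)² = 0.0225;  (1·δd/d)² = (1×0.0982)² = 0.00964
δQ/Q = √(0.0331) = 0.182

18.2%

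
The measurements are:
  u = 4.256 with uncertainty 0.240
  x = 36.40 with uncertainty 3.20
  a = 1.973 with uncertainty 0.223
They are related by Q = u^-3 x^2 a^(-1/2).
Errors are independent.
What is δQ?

Products/powers → add relative errors in quadrature, weighted by exponent:
  (-3·δu/u)² = (-3×0.0564)² = 0.0286;  (2·δx/x)² = (2×0.0879)² = 0.0309;  (−½·δa/a)² = (-0.5×0.113)² = 0.00319
δQ/Q = √(0.0627) = 0.250
Q = 12.24, so δQ = 0.250 × 12.24 = 3.06.

3.06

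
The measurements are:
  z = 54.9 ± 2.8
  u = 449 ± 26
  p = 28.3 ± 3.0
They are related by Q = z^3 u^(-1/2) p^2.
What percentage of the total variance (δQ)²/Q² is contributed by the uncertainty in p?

65.0%

(δQ/Q)² = (3·δz/z)² + (−½·δu/u)² + (2·δp/p)²
  z term: (3×0.0510)² = 0.0234
  u term: (-0.5×0.0579)² = 0.000838
  p term: (2×0.106)² = 0.0449
Total = 0.0692. Share from p = 0.0449/0.0692 = 0.650.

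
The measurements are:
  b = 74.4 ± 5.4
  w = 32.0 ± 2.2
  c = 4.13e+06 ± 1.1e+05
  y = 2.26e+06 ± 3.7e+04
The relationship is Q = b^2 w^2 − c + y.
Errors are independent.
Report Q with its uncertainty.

(3.80 ± 1.14) × 10^6

Let p = b^2·w^2 = 5.67e+06. δp/p = √((2·δb/b)² + (2·δw/w)²) = √(0.0211 + 0.0189) = 0.200, so δp = 1.13e+06.
Q = p − c + y: δQ = √(δp² + δc² + δy²) = √(1.28e+12 + 1.21e+10 + 1.37e+09) = 1.14e+06
Q = 3.8e+06.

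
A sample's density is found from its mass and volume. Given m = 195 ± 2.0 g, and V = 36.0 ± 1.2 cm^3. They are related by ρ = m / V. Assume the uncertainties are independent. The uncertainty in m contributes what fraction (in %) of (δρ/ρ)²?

(δρ/ρ)² = (1·δm/m)² + (-1·δV/V)²
  m term: (1×0.0103)² = 0.000105
  V term: (-1×0.0333)² = 0.00111
Total = 0.00122. Share from m = 0.000105/0.00122 = 0.0865.

8.65%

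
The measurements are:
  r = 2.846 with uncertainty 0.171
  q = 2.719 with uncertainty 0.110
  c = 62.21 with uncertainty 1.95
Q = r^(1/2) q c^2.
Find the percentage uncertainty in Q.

8.04%

Products/powers → add relative errors in quadrature, weighted by exponent:
  (½·δr/r)² = (0.5×0.0601)² = 0.000903;  (1·δq/q)² = (1×0.0405)² = 0.00164;  (2·δc/c)² = (2×0.0313)² = 0.00393
δQ/Q = √(0.00647) = 0.0804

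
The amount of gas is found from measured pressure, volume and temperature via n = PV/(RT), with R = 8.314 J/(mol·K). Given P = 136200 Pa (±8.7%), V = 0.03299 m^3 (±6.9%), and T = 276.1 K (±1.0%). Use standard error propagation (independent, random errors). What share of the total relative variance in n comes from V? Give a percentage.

38.3%

(δn/n)² = (1·δP/P)² + (1·δV/V)² + (-1·δT/T)²
  P term: (1×0.0870)² = 0.00757
  V term: (1×0.0690)² = 0.00476
  T term: (-1×0.0100)² = 0.000100
Total = 0.0124. Share from V = 0.00476/0.0124 = 0.383.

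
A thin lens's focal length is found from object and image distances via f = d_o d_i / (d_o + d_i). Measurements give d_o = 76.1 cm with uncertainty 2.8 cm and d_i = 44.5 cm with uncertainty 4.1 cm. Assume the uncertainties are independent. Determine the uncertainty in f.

1.68 cm

∂f/∂d_o = (d_i/(d_o+d_i))² = 0.136;  ∂f/∂d_i = (d_o/(d_o+d_i))² = 0.398
δf = √((∂f/∂d_o · δd_o)² + (∂f/∂d_i · δd_i)²) = √(0.145 + 2.67) = 1.68 cm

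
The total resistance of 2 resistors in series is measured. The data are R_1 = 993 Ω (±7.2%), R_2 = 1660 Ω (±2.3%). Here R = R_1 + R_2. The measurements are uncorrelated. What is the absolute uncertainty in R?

Absolute uncertainties add in quadrature for a linear combination:
  (δR_1)² = 5110;  (δR_2)² = 1460
δR = √(6570) = 81.1 Ω

81.1 Ω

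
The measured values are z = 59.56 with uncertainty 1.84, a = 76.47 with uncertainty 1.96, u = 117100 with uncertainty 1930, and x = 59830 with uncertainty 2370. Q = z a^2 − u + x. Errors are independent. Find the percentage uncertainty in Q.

7.24%

Let p = z·a^2 = 348300. δp/p = √((1·δz/z)² + (2·δa/a)²) = √(0.000954 + 0.00263) = 0.0599, so δp = 20800.
Q = p − u + x: δQ = √(δp² + δu² + δx²) = √(4.35e+08 + 3.72e+06 + 5.62e+06) = 21100
Q = 291000, so δQ/Q = 21100/291000 = 0.0724.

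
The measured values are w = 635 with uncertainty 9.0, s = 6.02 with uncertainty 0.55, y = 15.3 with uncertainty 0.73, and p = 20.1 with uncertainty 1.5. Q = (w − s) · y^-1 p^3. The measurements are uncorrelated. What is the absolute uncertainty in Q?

76600

Let u = w − s = 629. δu = √(δw² + δs²) = √(81.0 + 0.303) = 9.02, so δu/u = 0.0143.
Q is then a monomial in u, y, p:
δQ/Q = √((δu/u)² + (-1·δy/y)² + (3·δp/p)²) = √(0.000206 + 0.00228 + 0.0501) = 0.229
Q = 3.34e+05, so δQ = 0.229 × 3.34e+05 = 76600.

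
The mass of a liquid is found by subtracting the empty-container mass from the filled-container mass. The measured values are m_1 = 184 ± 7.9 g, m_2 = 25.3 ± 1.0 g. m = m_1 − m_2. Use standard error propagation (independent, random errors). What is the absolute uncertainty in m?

Each term contributes (cᵢ δxᵢ)² to (δm)²:
  (δm_1)² = 62.4;  (δm_2)² = 1.00
δm = √(63.4) = 7.96 g

7.96 g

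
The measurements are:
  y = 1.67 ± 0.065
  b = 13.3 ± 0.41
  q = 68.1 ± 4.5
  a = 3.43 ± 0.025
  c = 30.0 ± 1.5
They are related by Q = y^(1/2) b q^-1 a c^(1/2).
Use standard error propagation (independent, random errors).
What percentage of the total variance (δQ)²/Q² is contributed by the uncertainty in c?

9.81%

(δQ/Q)² = (½·δy/y)² + (1·δb/b)² + (-1·δq/q)² + (1·δa/a)² + (½·δc/c)²
  y term: (0.5×0.0389)² = 0.000379
  b term: (1×0.0308)² = 0.000950
  q term: (-1×0.0661)² = 0.00437
  a term: (1×0.00729)² = 5.31e-05
  c term: (0.5×0.0500)² = 0.000625
Total = 0.00637. Share from c = 0.000625/0.00637 = 0.0981.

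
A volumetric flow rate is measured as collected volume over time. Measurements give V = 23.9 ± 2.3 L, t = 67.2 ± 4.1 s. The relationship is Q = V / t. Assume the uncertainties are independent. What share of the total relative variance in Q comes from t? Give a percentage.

28.7%

(δQ/Q)² = (1·δV/V)² + (-1·δt/t)²
  V term: (1×0.0962)² = 0.00926
  t term: (-1×0.0610)² = 0.00372
Total = 0.0130. Share from t = 0.00372/0.0130 = 0.287.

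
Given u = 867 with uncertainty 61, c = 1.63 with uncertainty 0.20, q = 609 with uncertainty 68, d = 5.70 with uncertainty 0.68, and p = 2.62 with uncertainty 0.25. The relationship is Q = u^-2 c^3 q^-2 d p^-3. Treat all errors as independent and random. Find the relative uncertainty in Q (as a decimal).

Each factor contributes (exponent × relative error)² to (δQ/Q)²:
  (-2·δu/u)² = (-2×0.0704)² = 0.0198;  (3·δc/c)² = (3×0.123)² = 0.135;  (-2·δq/q)² = (-2×0.112)² = 0.0499;  (1·δd/d)² = (1×0.119)² = 0.0142;  (-3·δp/p)² = (-3×0.0954)² = 0.0819
δQ/Q = √(0.301) = 0.549

0.549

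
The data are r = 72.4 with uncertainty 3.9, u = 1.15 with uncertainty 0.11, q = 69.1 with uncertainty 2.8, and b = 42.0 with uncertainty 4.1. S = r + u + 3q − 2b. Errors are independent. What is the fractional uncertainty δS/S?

S is a linear combination, so absolute uncertainties add in quadrature:
  (δr)² = 15.2;  (δu)² = 0.0121;  (3·δq)² = 70.6;  (2·δb)² = 67.2
δS = √(153) = 12.4
S = 197, so δS/S = 12.4/197 = 0.0628.

0.0628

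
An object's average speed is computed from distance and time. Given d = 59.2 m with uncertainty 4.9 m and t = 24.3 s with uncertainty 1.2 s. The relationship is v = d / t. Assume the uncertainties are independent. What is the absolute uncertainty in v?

0.235 m/s

Products/powers → add relative errors in quadrature, weighted by exponent:
  (1·δd/d)² = (1×0.0828)² = 0.00685;  (-1·δt/t)² = (-1×0.0494)² = 0.00244
δv/v = √(0.00929) = 0.0964
v = 2.44 m/s, so δv = 0.0964 × 2.44 = 0.235 m/s.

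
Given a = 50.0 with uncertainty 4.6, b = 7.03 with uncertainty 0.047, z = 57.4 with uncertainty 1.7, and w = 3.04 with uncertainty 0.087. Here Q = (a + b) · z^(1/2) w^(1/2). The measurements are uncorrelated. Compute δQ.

Let u = a + b = 57.0. δu = √(δa² + δb²) = √(21.2 + 0.00221) = 4.60, so δu/u = 0.0807.
Q is then a monomial in u, z, w:
δQ/Q = √((δu/u)² + (½·δz/z)² + (½·δw/w)²) = √(0.00651 + 0.000219 + 0.000205) = 0.0833
Q = 753, so δQ = 0.0833 × 753 = 62.7.

62.7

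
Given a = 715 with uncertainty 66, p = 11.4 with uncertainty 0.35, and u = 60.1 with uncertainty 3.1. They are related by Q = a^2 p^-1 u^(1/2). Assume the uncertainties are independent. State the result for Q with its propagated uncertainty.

(3.48 ± 0.657) × 10^5

For a monomial Q ∝ a^2, p^-1, u^(1/2), fractional errors add in quadrature:
  (2·δa/a)² = (2×0.0923)² = 0.0341;  (-1·δp/p)² = (-1×0.0307)² = 0.000943;  (½·δu/u)² = (0.5×0.0516)² = 0.000665
δQ/Q = √(0.0357) = 0.189
Q = 3.48e+05, so δQ = 0.189 × 3.48e+05 = 65700.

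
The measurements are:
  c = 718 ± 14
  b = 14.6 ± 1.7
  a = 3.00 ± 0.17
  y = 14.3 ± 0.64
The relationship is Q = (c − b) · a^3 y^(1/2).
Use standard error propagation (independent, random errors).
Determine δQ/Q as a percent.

Let u = c − b = 703. δu = √(δc² + δb²) = √(196 + 2.89) = 14.1, so δu/u = 0.0200.
Q is then a monomial in u, a, y:
δQ/Q = √((δu/u)² + (3·δa/a)² + (½·δy/y)²) = √(0.000402 + 0.0289 + 0.000501) = 0.173

17.3%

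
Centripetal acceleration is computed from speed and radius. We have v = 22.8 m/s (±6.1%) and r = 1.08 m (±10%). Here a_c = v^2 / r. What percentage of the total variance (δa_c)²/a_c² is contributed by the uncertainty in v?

(δa_c/a_c)² = (2·δv/v)² + (-1·δr/r)²
  v term: (2×0.0610)² = 0.0149
  r term: (-1×0.100)² = 0.0100
Total = 0.0249. Share from v = 0.0149/0.0249 = 0.598.

59.8%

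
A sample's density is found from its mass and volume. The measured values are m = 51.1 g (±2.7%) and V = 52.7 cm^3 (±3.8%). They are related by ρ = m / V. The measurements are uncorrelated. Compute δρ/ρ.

0.0466

Products/powers → add relative errors in quadrature, weighted by exponent:
  (1·δm/m)² = (1×0.0270)² = 0.000729;  (-1·δV/V)² = (-1×0.0380)² = 0.00144
δρ/ρ = √(0.00217) = 0.0466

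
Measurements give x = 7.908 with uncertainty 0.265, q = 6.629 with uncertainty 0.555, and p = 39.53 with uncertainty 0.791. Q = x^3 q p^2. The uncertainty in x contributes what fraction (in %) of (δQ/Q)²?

54.0%

(δQ/Q)² = (3·δx/x)² + (1·δq/q)² + (2·δp/p)²
  x term: (3×0.0335)² = 0.0101
  q term: (1×0.0837)² = 0.00701
  p term: (2×0.0200)² = 0.00160
Total = 0.0187. Share from x = 0.0101/0.0187 = 0.540.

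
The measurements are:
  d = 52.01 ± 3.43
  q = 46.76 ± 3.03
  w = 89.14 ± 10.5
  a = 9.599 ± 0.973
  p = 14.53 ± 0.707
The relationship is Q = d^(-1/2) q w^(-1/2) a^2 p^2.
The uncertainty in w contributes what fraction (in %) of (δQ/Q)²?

(δQ/Q)² = (−½·δd/d)² + (1·δq/q)² + (−½·δw/w)² + (2·δa/a)² + (2·δp/p)²
  d term: (-0.5×0.0659)² = 0.00109
  q term: (1×0.0648)² = 0.00420
  w term: (-0.5×0.118)² = 0.00347
  a term: (2×0.101)² = 0.0411
  p term: (2×0.0487)² = 0.00947
Total = 0.0593. Share from w = 0.00347/0.0593 = 0.0585.

5.85%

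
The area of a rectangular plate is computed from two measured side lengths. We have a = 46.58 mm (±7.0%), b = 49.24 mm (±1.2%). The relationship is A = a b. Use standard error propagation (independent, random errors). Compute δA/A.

Each factor contributes (exponent × relative error)² to (δA/A)²:
  (1·δa/a)² = (1×0.0700)² = 0.00490;  (1·δb/b)² = (1×0.0120)² = 0.000144
δA/A = √(0.00504) = 0.0710

0.0710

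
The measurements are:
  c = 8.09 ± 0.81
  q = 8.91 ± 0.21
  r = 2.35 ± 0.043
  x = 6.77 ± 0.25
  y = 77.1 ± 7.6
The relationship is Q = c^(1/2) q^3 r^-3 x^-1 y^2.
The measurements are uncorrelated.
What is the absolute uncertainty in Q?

30700

Since Q is a product/quotient, work with relative uncertainties:
  (½·δc/c)² = (0.5×0.100)² = 0.00251;  (3·δq/q)² = (3×0.0236)² = 0.00500;  (-3·δr/r)² = (-3×0.0183)² = 0.00301;  (-1·δx/x)² = (-1×0.0369)² = 0.00136;  (2·δy/y)² = (2×0.0986)² = 0.0389
δQ/Q = √(0.0507) = 0.225
Q = 1.36e+05, so δQ = 0.225 × 1.36e+05 = 30700.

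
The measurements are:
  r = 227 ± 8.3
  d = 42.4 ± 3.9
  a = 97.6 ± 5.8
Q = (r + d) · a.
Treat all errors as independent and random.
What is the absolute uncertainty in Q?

Let u = r + d = 269. δu = √(δr² + δd²) = √(68.9 + 15.2) = 9.17, so δu/u = 0.0340.
Q is then a monomial in u, a:
δQ/Q = √((δu/u)² + (1·δa/a)²) = √(0.00116 + 0.00353) = 0.0685
Q = 26300, so δQ = 0.0685 × 26300 = 1800.

1800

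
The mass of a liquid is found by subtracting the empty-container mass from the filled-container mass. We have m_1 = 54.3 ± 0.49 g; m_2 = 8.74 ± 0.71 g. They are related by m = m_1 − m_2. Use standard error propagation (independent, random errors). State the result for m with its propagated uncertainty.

Sums and differences: (δm)² = Σ (cᵢ δxᵢ)².
  (δm_1)² = 0.240;  (δm_2)² = 0.504
δm = √(0.744) = 0.863 g
m = 45.6 g.

45.6 ± 0.863 g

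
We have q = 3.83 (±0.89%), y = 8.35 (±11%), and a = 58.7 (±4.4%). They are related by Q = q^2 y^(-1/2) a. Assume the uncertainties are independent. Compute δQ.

For a monomial Q ∝ q^2, y^(-1/2), a, fractional errors add in quadrature:
  (2·δq/q)² = (2×0.00890)² = 0.000317;  (−½·δy/y)² = (-0.5×0.110)² = 0.00302;  (1·δa/a)² = (1×0.0440)² = 0.00194
δQ/Q = √(0.00528) = 0.0726
Q = 298, so δQ = 0.0726 × 298 = 21.6.

21.6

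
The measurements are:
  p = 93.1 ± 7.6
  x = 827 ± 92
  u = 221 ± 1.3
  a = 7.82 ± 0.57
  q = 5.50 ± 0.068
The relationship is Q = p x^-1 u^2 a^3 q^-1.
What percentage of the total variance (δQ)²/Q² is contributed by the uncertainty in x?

18.4%

(δQ/Q)² = (1·δp/p)² + (-1·δx/x)² + (2·δu/u)² + (3·δa/a)² + (-1·δq/q)²
  p term: (1×0.0816)² = 0.00666
  x term: (-1×0.111)² = 0.0124
  u term: (2×0.00588)² = 0.000138
  a term: (3×0.0729)² = 0.0478
  q term: (-1×0.0124)² = 0.000153
Total = 0.0671. Share from x = 0.0124/0.0671 = 0.184.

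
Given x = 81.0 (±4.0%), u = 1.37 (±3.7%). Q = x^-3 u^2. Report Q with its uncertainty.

(3.53 ± 0.498) × 10^-6

Products/powers → add relative errors in quadrature, weighted by exponent:
  (-3·δx/x)² = (-3×0.0400)² = 0.0144;  (2·δu/u)² = (2×0.0370)² = 0.00548
δQ/Q = √(0.0199) = 0.141
Q = 3.53e-06, so δQ = 0.141 × 3.53e-06 = 4.98e-07.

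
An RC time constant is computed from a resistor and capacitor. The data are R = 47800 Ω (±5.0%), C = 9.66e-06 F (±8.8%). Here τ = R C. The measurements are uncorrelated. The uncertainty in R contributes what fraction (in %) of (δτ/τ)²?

(δτ/τ)² = (1·δR/R)² + (1·δC/C)²
  R term: (1×0.0500)² = 0.00250
  C term: (1×0.0880)² = 0.00774
Total = 0.0102. Share from R = 0.00250/0.0102 = 0.244.

24.4%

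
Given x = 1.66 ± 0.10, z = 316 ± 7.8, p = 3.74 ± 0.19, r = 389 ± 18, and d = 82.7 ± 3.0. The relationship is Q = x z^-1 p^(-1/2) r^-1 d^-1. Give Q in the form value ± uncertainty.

(8.44 ± 0.771) × 10^-8

Products/powers → add relative errors in quadrature, weighted by exponent:
  (1·δx/x)² = (1×0.0602)² = 0.00363;  (-1·δz/z)² = (-1×0.0247)² = 0.000609;  (−½·δp/p)² = (-0.5×0.0508)² = 0.000645;  (-1·δr/r)² = (-1×0.0463)² = 0.00214;  (-1·δd/d)² = (-1×0.0363)² = 0.00132
δQ/Q = √(0.00834) = 0.0913
Q = 8.44e-08, so δQ = 0.0913 × 8.44e-08 = 7.71e-09.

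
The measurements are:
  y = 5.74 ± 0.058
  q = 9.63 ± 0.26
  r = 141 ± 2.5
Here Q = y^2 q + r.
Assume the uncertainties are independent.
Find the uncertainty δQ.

Let p = y^2·q = 317. δp/p = √((2·δy/y)² + (1·δq/q)²) = √(0.000408 + 0.000729) = 0.0337, so δp = 10.7.
Q = p + r: δQ = √(δp² + δr²) = √(114 + 6.25) = 11.0

11.0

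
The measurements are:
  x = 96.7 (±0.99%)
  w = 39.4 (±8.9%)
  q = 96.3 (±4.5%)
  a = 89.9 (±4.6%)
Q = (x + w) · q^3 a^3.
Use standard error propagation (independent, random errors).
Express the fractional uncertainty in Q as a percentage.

19.5%

Let u = x + w = 136. δu = √(δx² + δw²) = √(0.916 + 12.3) = 3.63, so δu/u = 0.0267.
Q is then a monomial in u, q, a:
δQ/Q = √((δu/u)² + (3·δq/q)² + (3·δa/a)²) = √(0.000713 + 0.0182 + 0.0190) = 0.195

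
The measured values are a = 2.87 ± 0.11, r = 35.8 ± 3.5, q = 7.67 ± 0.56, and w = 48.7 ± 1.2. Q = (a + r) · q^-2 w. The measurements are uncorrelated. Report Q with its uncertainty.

32.0 ± 5.56

Let u = a + r = 38.7. δu = √(δa² + δr²) = √(0.0121 + 12.2) = 3.50, so δu/u = 0.0906.
Q is then a monomial in u, q, w:
δQ/Q = √((δu/u)² + (-2·δq/q)² + (1·δw/w)²) = √(0.00820 + 0.0213 + 0.000607) = 0.174
Q = 32.0, so δQ = 0.174 × 32.0 = 5.56.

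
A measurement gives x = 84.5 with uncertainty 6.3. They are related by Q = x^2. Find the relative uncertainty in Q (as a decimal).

Q ∝ x^2, so δQ/Q = |2| · δx/x = 2 × 0.0746 = 0.149.

0.149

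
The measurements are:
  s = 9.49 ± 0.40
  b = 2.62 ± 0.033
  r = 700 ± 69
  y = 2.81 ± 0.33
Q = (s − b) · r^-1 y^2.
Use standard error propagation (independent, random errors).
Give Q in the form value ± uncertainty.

Let u = s − b = 6.87. δu = √(δs² + δb²) = √(0.160 + 0.00109) = 0.401, so δu/u = 0.0584.
Q is then a monomial in u, r, y:
δQ/Q = √((δu/u)² + (-1·δr/r)² + (2·δy/y)²) = √(0.00341 + 0.00972 + 0.0552) = 0.261
Q = 0.0775, so δQ = 0.261 × 0.0775 = 0.0203.

0.0775 ± 0.0203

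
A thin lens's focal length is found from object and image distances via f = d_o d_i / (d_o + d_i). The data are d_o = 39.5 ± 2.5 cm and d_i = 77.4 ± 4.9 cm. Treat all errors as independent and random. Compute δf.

1.23 cm

∂f/∂d_o = (d_i/(d_o+d_i))² = 0.438;  ∂f/∂d_i = (d_o/(d_o+d_i))² = 0.114
δf = √((∂f/∂d_o · δd_o)² + (∂f/∂d_i · δd_i)²) = √(1.20 + 0.313) = 1.23 cm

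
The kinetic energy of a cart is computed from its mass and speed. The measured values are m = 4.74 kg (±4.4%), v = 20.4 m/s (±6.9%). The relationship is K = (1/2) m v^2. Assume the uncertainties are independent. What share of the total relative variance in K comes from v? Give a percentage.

(δK/K)² = (1·δm/m)² + (2·δv/v)²
  m term: (1×0.0440)² = 0.00194
  v term: (2×0.0690)² = 0.0190
Total = 0.0210. Share from v = 0.0190/0.0210 = 0.908.

90.8%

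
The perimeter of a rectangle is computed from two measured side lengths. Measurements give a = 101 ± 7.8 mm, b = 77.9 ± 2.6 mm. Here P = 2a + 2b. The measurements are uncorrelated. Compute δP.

16.4 mm

Each term contributes (cᵢ δxᵢ)² to (δP)²:
  (2·δa)² = 243;  (2·δb)² = 27.0
δP = √(270) = 16.4 mm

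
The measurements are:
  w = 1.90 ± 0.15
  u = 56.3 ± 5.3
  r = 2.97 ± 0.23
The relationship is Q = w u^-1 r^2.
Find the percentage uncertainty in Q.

Products/powers → add relative errors in quadrature, weighted by exponent:
  (1·δw/w)² = (1×0.0789)² = 0.00623;  (-1·δu/u)² = (-1×0.0941)² = 0.00886;  (2·δr/r)² = (2×0.0774)² = 0.0240
δQ/Q = √(0.0391) = 0.198

19.8%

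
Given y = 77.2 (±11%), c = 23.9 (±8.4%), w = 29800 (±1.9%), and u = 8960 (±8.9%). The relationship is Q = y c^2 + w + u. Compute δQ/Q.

0.108

Let p = y·c^2 = 44100. δp/p = √((1·δy/y)² + (2·δc/c)²) = √(0.0121 + 0.0282) = 0.201, so δp = 8860.
Q = p + w + u: δQ = √(δp² + δw² + δu²) = √(7.84e+07 + 3.21e+05 + 6.36e+05) = 8910
Q = 82900, so δQ/Q = 8910/82900 = 0.108.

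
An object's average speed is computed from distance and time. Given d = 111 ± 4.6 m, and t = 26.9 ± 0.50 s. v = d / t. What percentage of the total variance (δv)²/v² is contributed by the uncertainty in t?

16.7%

(δv/v)² = (1·δd/d)² + (-1·δt/t)²
  d term: (1×0.0414)² = 0.00172
  t term: (-1×0.0186)² = 0.000345
Total = 0.00206. Share from t = 0.000345/0.00206 = 0.167.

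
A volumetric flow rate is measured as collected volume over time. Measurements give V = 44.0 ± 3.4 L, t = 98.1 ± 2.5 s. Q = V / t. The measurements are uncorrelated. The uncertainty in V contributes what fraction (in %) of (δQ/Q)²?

(δQ/Q)² = (1·δV/V)² + (-1·δt/t)²
  V term: (1×0.0773)² = 0.00597
  t term: (-1×0.0255)² = 0.000649
Total = 0.00662. Share from V = 0.00597/0.00662 = 0.902.

90.2%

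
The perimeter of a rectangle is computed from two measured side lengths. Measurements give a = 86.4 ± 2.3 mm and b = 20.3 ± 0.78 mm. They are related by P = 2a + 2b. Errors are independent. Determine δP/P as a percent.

Each term contributes (cᵢ δxᵢ)² to (δP)²:
  (2·δa)² = 21.2;  (2·δb)² = 2.43
δP = √(23.6) = 4.86 mm
P = 213 mm, so δP/P = 4.86/213 = 0.0228.

2.28%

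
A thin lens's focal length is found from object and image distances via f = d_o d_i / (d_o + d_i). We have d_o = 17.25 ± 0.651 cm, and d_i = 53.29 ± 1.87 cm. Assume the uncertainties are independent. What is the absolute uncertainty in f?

0.388 cm

∂f/∂d_o = (d_i/(d_o+d_i))² = 0.571;  ∂f/∂d_i = (d_o/(d_o+d_i))² = 0.0598
δf = √((∂f/∂d_o · δd_o)² + (∂f/∂d_i · δd_i)²) = √(0.138 + 0.0125) = 0.388 cm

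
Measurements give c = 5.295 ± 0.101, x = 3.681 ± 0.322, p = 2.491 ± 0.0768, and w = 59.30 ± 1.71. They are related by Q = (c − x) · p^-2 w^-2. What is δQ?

Let u = c − x = 1.614. δu = √(δc² + δx²) = √(0.0102 + 0.104) = 0.337, so δu/u = 0.209.
Q is then a monomial in u, p, w:
δQ/Q = √((δu/u)² + (-2·δp/p)² + (-2·δw/w)²) = √(0.0437 + 0.00380 + 0.00333) = 0.225
Q = 7.397e-05, so δQ = 0.225 × 7.397e-05 = 1.67e-05.

1.67e-05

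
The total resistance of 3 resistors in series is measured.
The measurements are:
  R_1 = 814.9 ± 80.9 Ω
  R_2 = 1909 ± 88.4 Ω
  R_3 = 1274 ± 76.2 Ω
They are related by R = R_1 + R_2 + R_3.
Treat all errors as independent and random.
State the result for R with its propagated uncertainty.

R is a linear combination, so absolute uncertainties add in quadrature:
  (δR_1)² = 6540;  (δR_2)² = 7810;  (δR_3)² = 5810
δR = √(20200) = 142 Ω
R = 3998 Ω.

3998 ± 142 Ω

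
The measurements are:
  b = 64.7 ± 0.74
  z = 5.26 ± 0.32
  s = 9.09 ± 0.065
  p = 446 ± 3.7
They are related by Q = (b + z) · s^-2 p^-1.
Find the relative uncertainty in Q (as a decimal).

0.0202

Let u = b + z = 70.0. δu = √(δb² + δz²) = √(0.548 + 0.102) = 0.806, so δu/u = 0.0115.
Q is then a monomial in u, s, p:
δQ/Q = √((δu/u)² + (-2·δs/s)² + (-1·δp/p)²) = √(0.000133 + 0.000205 + 6.88e-05) = 0.0202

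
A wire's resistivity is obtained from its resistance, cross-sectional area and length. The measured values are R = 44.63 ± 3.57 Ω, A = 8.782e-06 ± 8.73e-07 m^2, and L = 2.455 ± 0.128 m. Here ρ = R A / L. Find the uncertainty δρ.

Relative error in a monomial: (δρ/ρ)² = Σ (nᵢ · δxᵢ/xᵢ)².
  (1·δR/R)² = (1×0.0800)² = 0.00640;  (1·δA/A)² = (1×0.0994)² = 0.00988;  (-1·δL/L)² = (-1×0.0521)² = 0.00272
δρ/ρ = √(0.0190) = 0.138
ρ = 0.0001596 Ω·m, so δρ = 0.138 × 0.0001596 = 2.2e-05 Ω·m.

2.2e-05 Ω·m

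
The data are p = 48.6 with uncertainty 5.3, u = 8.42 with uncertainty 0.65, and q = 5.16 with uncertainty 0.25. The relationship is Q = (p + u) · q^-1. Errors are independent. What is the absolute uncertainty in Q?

1.17

Let w = p + u = 57.0. δw = √(δp² + δu²) = √(28.1 + 0.423) = 5.34, so δw/w = 0.0936.
Q is then a monomial in w, q:
δQ/Q = √((δw/w)² + (-1·δq/q)²) = √(0.00877 + 0.00235) = 0.105
Q = 11.1, so δQ = 0.105 × 11.1 = 1.17.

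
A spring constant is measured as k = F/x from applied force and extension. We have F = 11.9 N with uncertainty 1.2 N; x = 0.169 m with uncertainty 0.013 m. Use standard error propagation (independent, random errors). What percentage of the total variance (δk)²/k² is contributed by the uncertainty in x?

(δk/k)² = (1·δF/F)² + (-1·δx/x)²
  F term: (1×0.101)² = 0.0102
  x term: (-1×0.0769)² = 0.00592
Total = 0.0161. Share from x = 0.00592/0.0161 = 0.368.

36.8%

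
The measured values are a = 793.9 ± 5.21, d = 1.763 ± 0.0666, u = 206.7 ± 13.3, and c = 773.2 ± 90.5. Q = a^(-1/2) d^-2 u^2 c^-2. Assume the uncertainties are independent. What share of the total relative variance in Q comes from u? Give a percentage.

(δQ/Q)² = (−½·δa/a)² + (-2·δd/d)² + (2·δu/u)² + (-2·δc/c)²
  a term: (-0.5×0.00656)² = 1.08e-05
  d term: (-2×0.0378)² = 0.00571
  u term: (2×0.0643)² = 0.0166
  c term: (-2×0.117)² = 0.0548
Total = 0.0771. Share from u = 0.0166/0.0771 = 0.215.

21.5%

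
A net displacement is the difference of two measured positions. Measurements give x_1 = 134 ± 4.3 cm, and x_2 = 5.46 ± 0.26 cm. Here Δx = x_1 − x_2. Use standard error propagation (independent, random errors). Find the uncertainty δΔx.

Δx is a linear combination, so absolute uncertainties add in quadrature:
  (δx_1)² = 18.5;  (δx_2)² = 0.0676
δΔx = √(18.6) = 4.31 cm

4.31 cm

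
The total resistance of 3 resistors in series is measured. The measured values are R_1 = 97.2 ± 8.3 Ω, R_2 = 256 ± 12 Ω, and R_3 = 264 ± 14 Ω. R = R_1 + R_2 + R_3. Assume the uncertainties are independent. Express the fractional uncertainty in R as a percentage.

R is a linear combination, so absolute uncertainties add in quadrature:
  (δR_1)² = 68.9;  (δR_2)² = 144;  (δR_3)² = 196
δR = √(409) = 20.2 Ω
R = 617 Ω, so δR/R = 20.2/617 = 0.0328.

3.28%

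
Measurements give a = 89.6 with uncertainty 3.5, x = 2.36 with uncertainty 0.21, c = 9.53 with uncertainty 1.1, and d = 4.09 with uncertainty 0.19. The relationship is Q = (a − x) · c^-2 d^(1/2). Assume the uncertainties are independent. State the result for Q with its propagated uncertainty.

1.94 ± 0.457

Let u = a − x = 87.2. δu = √(δa² + δx²) = √(12.2 + 0.0441) = 3.51, so δu/u = 0.0402.
Q is then a monomial in u, c, d:
δQ/Q = √((δu/u)² + (-2·δc/c)² + (½·δd/d)²) = √(0.00162 + 0.0533 + 0.000540) = 0.235
Q = 1.94, so δQ = 0.235 × 1.94 = 0.457.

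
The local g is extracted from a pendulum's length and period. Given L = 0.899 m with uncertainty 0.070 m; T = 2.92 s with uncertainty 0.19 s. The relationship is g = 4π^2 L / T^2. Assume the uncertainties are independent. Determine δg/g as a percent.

15.2%

Products/powers → add relative errors in quadrature, weighted by exponent:
  (1·δL/L)² = (1×0.0779)² = 0.00606;  (-2·δT/T)² = (-2×0.0651)² = 0.0169
δg/g = √(0.0230) = 0.152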